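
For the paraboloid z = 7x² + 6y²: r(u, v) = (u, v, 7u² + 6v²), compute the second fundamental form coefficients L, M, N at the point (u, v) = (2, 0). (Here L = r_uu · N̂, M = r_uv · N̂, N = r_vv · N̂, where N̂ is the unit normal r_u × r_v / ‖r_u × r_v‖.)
L = 14*sqrt(785)/785;  M = 0;  N = 12*sqrt(785)/785

Compute the unit normal N̂(u, v) = (-14*u/sqrt(196*u^2 + 144*v^2 + 1), -12*v/sqrt(196*u^2 + 144*v^2 + 1), 1/sqrt(196*u^2 + 144*v^2 + 1)), and the second partials r_uu, r_uv, r_vv. Take dot products:
  L(u, v) = r_uu · N̂ = 14/sqrt(196*u^2 + 144*v^2 + 1),
  M(u, v) = r_uv · N̂ = 0,
  N(u, v) = r_vv · N̂ = 12/sqrt(196*u^2 + 144*v^2 + 1).
Evaluating at (u, v) = (2, 0):
  L = 14*sqrt(785)/785, M = 0, N = 12*sqrt(785)/785.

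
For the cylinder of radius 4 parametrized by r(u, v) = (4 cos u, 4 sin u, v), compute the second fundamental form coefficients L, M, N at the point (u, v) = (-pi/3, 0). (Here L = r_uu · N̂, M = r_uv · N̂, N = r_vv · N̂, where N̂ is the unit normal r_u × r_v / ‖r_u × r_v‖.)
L = -4;  M = 0;  N = 0

Compute the unit normal N̂(u, v) = (cos(u), sin(u), 0), and the second partials r_uu, r_uv, r_vv. Take dot products:
  L(u, v) = r_uu · N̂ = -4,
  M(u, v) = r_uv · N̂ = 0,
  N(u, v) = r_vv · N̂ = 0.
Evaluating at (u, v) = (-pi/3, 0):
  L = -4, M = 0, N = 0.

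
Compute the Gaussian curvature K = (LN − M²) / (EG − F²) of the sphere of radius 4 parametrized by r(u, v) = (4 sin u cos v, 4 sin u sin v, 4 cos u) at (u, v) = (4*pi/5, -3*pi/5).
K = 1/16

Coefficients of the first fundamental form: E = 16, F = 0, G = 16*sin(u)^2.
Coefficients of the second fundamental form: L = -4*sin(u)/Abs(sin(u)), M = 0, N = -4*sin(u)^3/Abs(sin(u)).
Assemble K = (LN − M²)/(EG − F²) = 1/16. At (u, v) = (4*pi/5, -3*pi/5): K = 1/16.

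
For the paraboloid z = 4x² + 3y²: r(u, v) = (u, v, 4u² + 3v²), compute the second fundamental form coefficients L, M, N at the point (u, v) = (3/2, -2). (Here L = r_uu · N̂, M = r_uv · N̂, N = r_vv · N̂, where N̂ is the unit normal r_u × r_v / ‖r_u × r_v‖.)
L = 8/17;  M = 0;  N = 6/17

Compute the unit normal N̂(u, v) = (-8*u/sqrt(64*u^2 + 36*v^2 + 1), -6*v/sqrt(64*u^2 + 36*v^2 + 1), 1/sqrt(64*u^2 + 36*v^2 + 1)), and the second partials r_uu, r_uv, r_vv. Take dot products:
  L(u, v) = r_uu · N̂ = 8/sqrt(64*u^2 + 36*v^2 + 1),
  M(u, v) = r_uv · N̂ = 0,
  N(u, v) = r_vv · N̂ = 6/sqrt(64*u^2 + 36*v^2 + 1).
Evaluating at (u, v) = (3/2, -2):
  L = 8/17, M = 0, N = 6/17.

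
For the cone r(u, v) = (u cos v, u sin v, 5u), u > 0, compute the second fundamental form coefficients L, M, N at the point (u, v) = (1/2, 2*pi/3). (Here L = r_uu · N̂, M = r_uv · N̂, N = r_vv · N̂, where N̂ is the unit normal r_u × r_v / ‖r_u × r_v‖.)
L = 0;  M = 0;  N = 5*sqrt(26)/52

Compute the unit normal N̂(u, v) = (-5*sqrt(26)*u*cos(v)/(26*Abs(u)), -5*sqrt(26)*u*sin(v)/(26*Abs(u)), sqrt(26)*u/(26*Abs(u))), and the second partials r_uu, r_uv, r_vv. Take dot products:
  L(u, v) = r_uu · N̂ = 0,
  M(u, v) = r_uv · N̂ = 0,
  N(u, v) = r_vv · N̂ = 5*sqrt(26)*u^2/(26*Abs(u)).
Evaluating at (u, v) = (1/2, 2*pi/3):
  L = 0, M = 0, N = 5*sqrt(26)/52.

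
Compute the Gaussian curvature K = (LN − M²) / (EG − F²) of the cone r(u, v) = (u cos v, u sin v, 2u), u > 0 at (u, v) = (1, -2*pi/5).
K = 0

Coefficients of the first fundamental form: E = 5, F = 0, G = u^2.
Coefficients of the second fundamental form: L = 0, M = 0, N = 2*sqrt(5)*u^2/(5*Abs(u)).
Assemble K = (LN − M²)/(EG − F²) = 0. At (u, v) = (1, -2*pi/5): K = 0.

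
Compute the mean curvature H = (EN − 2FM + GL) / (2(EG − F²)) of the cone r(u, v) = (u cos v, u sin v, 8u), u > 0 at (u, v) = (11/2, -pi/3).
H = 8*sqrt(65)/715

With E = 65, F = 0, G = u^2, L = 0, M = 0, N = 8*sqrt(65)*u^2/(65*Abs(u)), assemble
  H = (EN − 2FM + GL) / (2(EG − F²)) = 4*sqrt(65)/(65*Abs(u)).
At (u, v) = (11/2, -pi/3): H = 8*sqrt(65)/715.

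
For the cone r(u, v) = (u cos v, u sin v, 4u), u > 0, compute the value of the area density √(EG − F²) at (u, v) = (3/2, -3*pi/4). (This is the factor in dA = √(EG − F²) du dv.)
√(EG − F²)|_{(3/2, -3*pi/4)} = 3*sqrt(17)/2

E = 17, F = 0, G = u^2, so EG − F² = 17*u^2. Taking the positive square root: √(EG − F²) = sqrt(17)*Abs(u). At (u, v) = (3/2, -3*pi/4): 3*sqrt(17)/2.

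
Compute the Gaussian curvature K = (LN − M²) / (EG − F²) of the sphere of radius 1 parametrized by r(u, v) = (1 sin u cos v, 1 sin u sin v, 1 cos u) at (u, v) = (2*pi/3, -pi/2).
K = 1

Coefficients of the first fundamental form: E = 1, F = 0, G = sin(u)^2.
Coefficients of the second fundamental form: L = -sin(u)/Abs(sin(u)), M = 0, N = -sin(u)^3/Abs(sin(u)).
Assemble K = (LN − M²)/(EG − F²) = 1. At (u, v) = (2*pi/3, -pi/2): K = 1.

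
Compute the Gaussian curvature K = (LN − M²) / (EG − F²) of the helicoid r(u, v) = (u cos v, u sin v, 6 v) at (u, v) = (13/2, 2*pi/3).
K = -576/97969

Coefficients of the first fundamental form: E = 1, F = 0, G = u^2 + 36.
Coefficients of the second fundamental form: L = 0, M = -6/sqrt(u^2 + 36), N = 0.
Assemble K = (LN − M²)/(EG − F²) = -36/(u^2 + 36)^2. At (u, v) = (13/2, 2*pi/3): K = -576/97969.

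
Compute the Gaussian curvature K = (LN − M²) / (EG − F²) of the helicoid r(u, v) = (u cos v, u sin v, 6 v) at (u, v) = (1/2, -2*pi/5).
K = -576/21025

Coefficients of the first fundamental form: E = 1, F = 0, G = u^2 + 36.
Coefficients of the second fundamental form: L = 0, M = -6/sqrt(u^2 + 36), N = 0.
Assemble K = (LN − M²)/(EG − F²) = -36/(u^2 + 36)^2. At (u, v) = (1/2, -2*pi/5): K = -576/21025.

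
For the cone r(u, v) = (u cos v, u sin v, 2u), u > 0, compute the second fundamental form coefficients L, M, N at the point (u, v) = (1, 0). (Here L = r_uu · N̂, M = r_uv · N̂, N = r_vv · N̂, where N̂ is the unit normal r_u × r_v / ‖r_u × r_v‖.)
L = 0;  M = 0;  N = 2*sqrt(5)/5

Compute the unit normal N̂(u, v) = (-2*sqrt(5)*u*cos(v)/(5*Abs(u)), -2*sqrt(5)*u*sin(v)/(5*Abs(u)), sqrt(5)*u/(5*Abs(u))), and the second partials r_uu, r_uv, r_vv. Take dot products:
  L(u, v) = r_uu · N̂ = 0,
  M(u, v) = r_uv · N̂ = 0,
  N(u, v) = r_vv · N̂ = 2*sqrt(5)*u^2/(5*Abs(u)).
Evaluating at (u, v) = (1, 0):
  L = 0, M = 0, N = 2*sqrt(5)/5.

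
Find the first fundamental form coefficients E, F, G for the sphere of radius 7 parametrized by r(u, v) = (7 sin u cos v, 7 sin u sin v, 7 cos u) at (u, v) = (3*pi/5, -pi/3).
E = 49;  F = 0;  G = 49*sqrt(5)/8 + 245/8

Partials: r_u = (7*cos(u)*cos(v), 7*sin(v)*cos(u), -7*sin(u)), r_v = (-7*sin(u)*sin(v), 7*sin(u)*cos(v), 0). As functions of (u, v):
  E = r_u · r_u = 49,
  F = r_u · r_v = 0,
  G = r_v · r_v = 49*sin(u)^2.
Evaluating at (u, v) = (3*pi/5, -pi/3): E = 49, F = 0, G = 49*sqrt(5)/8 + 245/8.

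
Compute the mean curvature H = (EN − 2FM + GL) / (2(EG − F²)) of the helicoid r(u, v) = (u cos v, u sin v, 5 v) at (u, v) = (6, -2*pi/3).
H = 0

With E = 1, F = 0, G = u^2 + 25, L = 0, M = -5/sqrt(u^2 + 25), N = 0, assemble
  H = (EN − 2FM + GL) / (2(EG − F²)) = 0.
At (u, v) = (6, -2*pi/3): H = 0.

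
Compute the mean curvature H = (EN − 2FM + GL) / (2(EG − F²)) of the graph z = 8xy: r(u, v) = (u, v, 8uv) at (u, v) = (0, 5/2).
H = 0

With E = 64*v^2 + 1, F = 64*u*v, G = 64*u^2 + 1, L = 0, M = 8/sqrt(64*u^2 + 64*v^2 + 1), N = 0, assemble
  H = (EN − 2FM + GL) / (2(EG − F²)) = -512*u*v/(64*u^2 + 64*v^2 + 1)^(3/2).
At (u, v) = (0, 5/2): H = 0.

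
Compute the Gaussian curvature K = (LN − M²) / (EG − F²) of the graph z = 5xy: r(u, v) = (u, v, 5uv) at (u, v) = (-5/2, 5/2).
K = -100/393129

Coefficients of the first fundamental form: E = 25*v^2 + 1, F = 25*u*v, G = 25*u^2 + 1.
Coefficients of the second fundamental form: L = 0, M = 5/sqrt(25*u^2 + 25*v^2 + 1), N = 0.
Assemble K = (LN − M²)/(EG − F²) = -25/(625*u^4 + 1250*u^2*v^2 + 50*u^2 + 625*v^4 + 50*v^2 + 1). At (u, v) = (-5/2, 5/2): K = -100/393129.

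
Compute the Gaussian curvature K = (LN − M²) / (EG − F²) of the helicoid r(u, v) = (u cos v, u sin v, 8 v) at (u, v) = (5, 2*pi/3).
K = -64/7921

Coefficients of the first fundamental form: E = 1, F = 0, G = u^2 + 64.
Coefficients of the second fundamental form: L = 0, M = -8/sqrt(u^2 + 64), N = 0.
Assemble K = (LN − M²)/(EG − F²) = -64/(u^2 + 64)^2. At (u, v) = (5, 2*pi/3): K = -64/7921.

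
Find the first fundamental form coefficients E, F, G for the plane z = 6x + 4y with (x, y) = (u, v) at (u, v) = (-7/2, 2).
E = 37;  F = 24;  G = 17

Partials: r_u = (1, 0, 6), r_v = (0, 1, 4). As functions of (u, v):
  E = r_u · r_u = 37,
  F = r_u · r_v = 24,
  G = r_v · r_v = 17.
Evaluating at (u, v) = (-7/2, 2): E = 37, F = 24, G = 17.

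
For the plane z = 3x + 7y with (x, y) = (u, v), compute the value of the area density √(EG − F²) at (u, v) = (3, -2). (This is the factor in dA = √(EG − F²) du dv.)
√(EG − F²)|_{(3, -2)} = sqrt(59)

E = 10, F = 21, G = 50, so EG − F² = 59. Taking the positive square root: √(EG − F²) = sqrt(59). At (u, v) = (3, -2): sqrt(59).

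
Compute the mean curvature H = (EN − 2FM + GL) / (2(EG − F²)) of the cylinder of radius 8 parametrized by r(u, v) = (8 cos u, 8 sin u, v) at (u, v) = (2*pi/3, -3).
H = -1/16

With E = 64, F = 0, G = 1, L = -8, M = 0, N = 0, assemble
  H = (EN − 2FM + GL) / (2(EG − F²)) = -1/16.
At (u, v) = (2*pi/3, -3): H = -1/16.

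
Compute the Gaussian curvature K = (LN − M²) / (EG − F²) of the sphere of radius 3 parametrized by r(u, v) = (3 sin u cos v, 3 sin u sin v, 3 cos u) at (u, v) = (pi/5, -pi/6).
K = 1/9

Coefficients of the first fundamental form: E = 9, F = 0, G = 9*sin(u)^2.
Coefficients of the second fundamental form: L = -3*sin(u)/Abs(sin(u)), M = 0, N = -3*sin(u)^3/Abs(sin(u)).
Assemble K = (LN − M²)/(EG − F²) = 1/9. At (u, v) = (pi/5, -pi/6): K = 1/9.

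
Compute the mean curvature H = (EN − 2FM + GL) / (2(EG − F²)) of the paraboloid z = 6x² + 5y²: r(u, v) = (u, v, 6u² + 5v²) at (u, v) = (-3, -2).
H = 8891*sqrt(1697)/2879809

With E = 144*u^2 + 1, F = 120*u*v, G = 100*v^2 + 1, L = 12/sqrt(144*u^2 + 100*v^2 + 1), M = 0, N = 10/sqrt(144*u^2 + 100*v^2 + 1), assemble
  H = (EN − 2FM + GL) / (2(EG − F²)) = (720*u^2 + 600*v^2 + 11)/(144*u^2 + 100*v^2 + 1)^(3/2).
At (u, v) = (-3, -2): H = 8891*sqrt(1697)/2879809.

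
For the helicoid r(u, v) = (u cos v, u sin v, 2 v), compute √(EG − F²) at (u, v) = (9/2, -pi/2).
√(EG − F²)|_{(9/2, -pi/2)} = sqrt(97)/2

E = 1, F = 0, G = u^2 + 4; EG − F² = u^2 + 4; √(EG − F²) = sqrt(u^2 + 4). At the given point: sqrt(97)/2.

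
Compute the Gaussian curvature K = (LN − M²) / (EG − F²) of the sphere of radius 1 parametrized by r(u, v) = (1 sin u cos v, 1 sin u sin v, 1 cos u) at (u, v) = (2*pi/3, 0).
K = 1

Coefficients of the first fundamental form: E = 1, F = 0, G = sin(u)^2.
Coefficients of the second fundamental form: L = -sin(u)/Abs(sin(u)), M = 0, N = -sin(u)^3/Abs(sin(u)).
Assemble K = (LN − M²)/(EG − F²) = 1. At (u, v) = (2*pi/3, 0): K = 1.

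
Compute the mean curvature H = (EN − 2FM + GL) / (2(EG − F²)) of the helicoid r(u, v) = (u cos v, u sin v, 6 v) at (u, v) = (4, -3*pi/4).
H = 0

With E = 1, F = 0, G = u^2 + 36, L = 0, M = -6/sqrt(u^2 + 36), N = 0, assemble
  H = (EN − 2FM + GL) / (2(EG − F²)) = 0.
At (u, v) = (4, -3*pi/4): H = 0.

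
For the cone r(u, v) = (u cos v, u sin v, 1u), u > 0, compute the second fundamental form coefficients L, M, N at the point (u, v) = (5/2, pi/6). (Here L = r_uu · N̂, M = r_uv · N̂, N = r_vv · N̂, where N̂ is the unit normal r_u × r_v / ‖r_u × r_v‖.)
L = 0;  M = 0;  N = 5*sqrt(2)/4

Compute the unit normal N̂(u, v) = (-sqrt(2)*u*cos(v)/(2*Abs(u)), -sqrt(2)*u*sin(v)/(2*Abs(u)), sqrt(2)*u/(2*Abs(u))), and the second partials r_uu, r_uv, r_vv. Take dot products:
  L(u, v) = r_uu · N̂ = 0,
  M(u, v) = r_uv · N̂ = 0,
  N(u, v) = r_vv · N̂ = sqrt(2)*u^2/(2*Abs(u)).
Evaluating at (u, v) = (5/2, pi/6):
  L = 0, M = 0, N = 5*sqrt(2)/4.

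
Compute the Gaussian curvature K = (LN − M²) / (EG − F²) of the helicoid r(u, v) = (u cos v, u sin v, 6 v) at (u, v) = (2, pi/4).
K = -9/400

Coefficients of the first fundamental form: E = 1, F = 0, G = u^2 + 36.
Coefficients of the second fundamental form: L = 0, M = -6/sqrt(u^2 + 36), N = 0.
Assemble K = (LN − M²)/(EG − F²) = -36/(u^2 + 36)^2. At (u, v) = (2, pi/4): K = -9/400.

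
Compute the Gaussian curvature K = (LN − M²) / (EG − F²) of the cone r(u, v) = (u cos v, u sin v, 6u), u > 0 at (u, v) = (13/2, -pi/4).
K = 0

Coefficients of the first fundamental form: E = 37, F = 0, G = u^2.
Coefficients of the second fundamental form: L = 0, M = 0, N = 6*sqrt(37)*u^2/(37*Abs(u)).
Assemble K = (LN − M²)/(EG − F²) = 0. At (u, v) = (13/2, -pi/4): K = 0.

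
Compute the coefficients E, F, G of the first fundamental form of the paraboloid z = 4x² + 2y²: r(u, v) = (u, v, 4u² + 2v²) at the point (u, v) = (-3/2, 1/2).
E = 145;  F = -24;  G = 5

Partials: r_u = (1, 0, 8*u), r_v = (0, 1, 4*v). As functions of (u, v):
  E = r_u · r_u = 64*u^2 + 1,
  F = r_u · r_v = 32*u*v,
  G = r_v · r_v = 16*v^2 + 1.
Evaluating at (u, v) = (-3/2, 1/2): E = 145, F = -24, G = 5.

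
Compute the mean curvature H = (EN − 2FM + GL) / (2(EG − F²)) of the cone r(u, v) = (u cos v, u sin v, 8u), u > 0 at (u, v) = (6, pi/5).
H = 2*sqrt(65)/195

With E = 65, F = 0, G = u^2, L = 0, M = 0, N = 8*sqrt(65)*u^2/(65*Abs(u)), assemble
  H = (EN − 2FM + GL) / (2(EG − F²)) = 4*sqrt(65)/(65*Abs(u)).
At (u, v) = (6, pi/5): H = 2*sqrt(65)/195.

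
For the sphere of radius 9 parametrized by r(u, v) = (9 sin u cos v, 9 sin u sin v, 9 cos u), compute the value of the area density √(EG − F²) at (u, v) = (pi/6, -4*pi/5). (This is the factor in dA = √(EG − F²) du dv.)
√(EG − F²)|_{(pi/6, -4*pi/5)} = 81/2

E = 81, F = 0, G = 81*sin(u)^2, so EG − F² = 6561*sin(u)^2. Taking the positive square root: √(EG − F²) = 81*Abs(sin(u)). At (u, v) = (pi/6, -4*pi/5): 81/2.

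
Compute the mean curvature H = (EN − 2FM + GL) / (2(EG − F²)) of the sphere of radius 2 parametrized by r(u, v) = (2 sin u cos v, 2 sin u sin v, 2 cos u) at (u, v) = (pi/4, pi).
H = -1/2

With E = 4, F = 0, G = 4*sin(u)^2, L = -2*sin(u)/Abs(sin(u)), M = 0, N = -2*sin(u)^3/Abs(sin(u)), assemble
  H = (EN − 2FM + GL) / (2(EG − F²)) = -sin(u)/(2*Abs(sin(u))).
At (u, v) = (pi/4, pi): H = -1/2.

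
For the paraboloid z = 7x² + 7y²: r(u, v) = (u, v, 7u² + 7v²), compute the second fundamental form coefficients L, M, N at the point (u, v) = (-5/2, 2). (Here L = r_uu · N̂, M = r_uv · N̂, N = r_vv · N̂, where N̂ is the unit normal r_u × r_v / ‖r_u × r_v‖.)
L = 7*sqrt(2010)/1005;  M = 0;  N = 7*sqrt(2010)/1005

Compute the unit normal N̂(u, v) = (-14*u/sqrt(196*u^2 + 196*v^2 + 1), -14*v/sqrt(196*u^2 + 196*v^2 + 1), 1/sqrt(196*u^2 + 196*v^2 + 1)), and the second partials r_uu, r_uv, r_vv. Take dot products:
  L(u, v) = r_uu · N̂ = 14/sqrt(196*u^2 + 196*v^2 + 1),
  M(u, v) = r_uv · N̂ = 0,
  N(u, v) = r_vv · N̂ = 14/sqrt(196*u^2 + 196*v^2 + 1).
Evaluating at (u, v) = (-5/2, 2):
  L = 7*sqrt(2010)/1005, M = 0, N = 7*sqrt(2010)/1005.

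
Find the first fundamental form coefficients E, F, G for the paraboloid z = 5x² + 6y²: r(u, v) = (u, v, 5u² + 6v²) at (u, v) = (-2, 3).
E = 401;  F = -720;  G = 1297

Partials: r_u = (1, 0, 10*u), r_v = (0, 1, 12*v). As functions of (u, v):
  E = r_u · r_u = 100*u^2 + 1,
  F = r_u · r_v = 120*u*v,
  G = r_v · r_v = 144*v^2 + 1.
Evaluating at (u, v) = (-2, 3): E = 401, F = -720, G = 1297.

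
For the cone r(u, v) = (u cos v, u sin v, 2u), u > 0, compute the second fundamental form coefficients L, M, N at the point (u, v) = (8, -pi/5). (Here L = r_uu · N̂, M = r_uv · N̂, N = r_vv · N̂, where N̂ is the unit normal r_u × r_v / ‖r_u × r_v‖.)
L = 0;  M = 0;  N = 16*sqrt(5)/5

Compute the unit normal N̂(u, v) = (-2*sqrt(5)*u*cos(v)/(5*Abs(u)), -2*sqrt(5)*u*sin(v)/(5*Abs(u)), sqrt(5)*u/(5*Abs(u))), and the second partials r_uu, r_uv, r_vv. Take dot products:
  L(u, v) = r_uu · N̂ = 0,
  M(u, v) = r_uv · N̂ = 0,
  N(u, v) = r_vv · N̂ = 2*sqrt(5)*u^2/(5*Abs(u)).
Evaluating at (u, v) = (8, -pi/5):
  L = 0, M = 0, N = 16*sqrt(5)/5.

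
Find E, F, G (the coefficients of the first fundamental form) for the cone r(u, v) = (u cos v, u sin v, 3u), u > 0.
E = 10;  F = 0;  G = u^2

Compute partials: r_u = (cos(v), sin(v), 3), r_v = (-u*sin(v), u*cos(v), 0). Then
  E = r_u · r_u = 10,
  F = r_u · r_v = 0,
  G = r_v · r_v = u^2.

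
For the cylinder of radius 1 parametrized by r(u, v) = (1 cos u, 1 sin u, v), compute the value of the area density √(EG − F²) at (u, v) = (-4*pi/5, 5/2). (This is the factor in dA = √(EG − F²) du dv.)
√(EG − F²)|_{(-4*pi/5, 5/2)} = 1

E = 1, F = 0, G = 1, so EG − F² = 1. Taking the positive square root: √(EG − F²) = 1. At (u, v) = (-4*pi/5, 5/2): 1.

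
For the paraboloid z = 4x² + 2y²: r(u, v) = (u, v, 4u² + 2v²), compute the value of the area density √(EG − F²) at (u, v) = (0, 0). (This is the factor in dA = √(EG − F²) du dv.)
√(EG − F²)|_{(0, 0)} = 1

E = 64*u^2 + 1, F = 32*u*v, G = 16*v^2 + 1, so EG − F² = 64*u^2 + 16*v^2 + 1. Taking the positive square root: √(EG − F²) = sqrt(64*u^2 + 16*v^2 + 1). At (u, v) = (0, 0): 1.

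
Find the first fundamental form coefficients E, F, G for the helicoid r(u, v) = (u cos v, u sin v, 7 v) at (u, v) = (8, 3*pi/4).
E = 1;  F = 0;  G = 113

Partials: r_u = (cos(v), sin(v), 0), r_v = (-u*sin(v), u*cos(v), 7). As functions of (u, v):
  E = r_u · r_u = 1,
  F = r_u · r_v = 0,
  G = r_v · r_v = u^2 + 49.
Evaluating at (u, v) = (8, 3*pi/4): E = 1, F = 0, G = 113.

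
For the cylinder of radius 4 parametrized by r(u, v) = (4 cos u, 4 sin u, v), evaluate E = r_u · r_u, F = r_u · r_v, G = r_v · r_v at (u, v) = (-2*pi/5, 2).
E = 16;  F = 0;  G = 1

Partials: r_u = (-4*sin(u), 4*cos(u), 0), r_v = (0, 0, 1). As functions of (u, v):
  E = r_u · r_u = 16,
  F = r_u · r_v = 0,
  G = r_v · r_v = 1.
Evaluating at (u, v) = (-2*pi/5, 2): E = 16, F = 0, G = 1.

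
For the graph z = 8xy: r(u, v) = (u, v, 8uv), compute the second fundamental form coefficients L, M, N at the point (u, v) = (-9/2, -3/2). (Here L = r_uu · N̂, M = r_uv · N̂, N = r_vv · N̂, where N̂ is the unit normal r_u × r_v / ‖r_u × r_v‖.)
L = 0;  M = 8*sqrt(1441)/1441;  N = 0

Compute the unit normal N̂(u, v) = (-8*v/sqrt(64*u^2 + 64*v^2 + 1), -8*u/sqrt(64*u^2 + 64*v^2 + 1), 1/sqrt(64*u^2 + 64*v^2 + 1)), and the second partials r_uu, r_uv, r_vv. Take dot products:
  L(u, v) = r_uu · N̂ = 0,
  M(u, v) = r_uv · N̂ = 8/sqrt(64*u^2 + 64*v^2 + 1),
  N(u, v) = r_vv · N̂ = 0.
Evaluating at (u, v) = (-9/2, -3/2):
  L = 0, M = 8*sqrt(1441)/1441, N = 0.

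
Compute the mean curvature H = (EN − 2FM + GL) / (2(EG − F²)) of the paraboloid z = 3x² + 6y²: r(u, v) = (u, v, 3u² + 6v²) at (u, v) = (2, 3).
H = 4761*sqrt(1441)/2076481

With E = 36*u^2 + 1, F = 72*u*v, G = 144*v^2 + 1, L = 6/sqrt(36*u^2 + 144*v^2 + 1), M = 0, N = 12/sqrt(36*u^2 + 144*v^2 + 1), assemble
  H = (EN − 2FM + GL) / (2(EG − F²)) = 9*(24*u^2 + 48*v^2 + 1)/(36*u^2 + 144*v^2 + 1)^(3/2).
At (u, v) = (2, 3): H = 4761*sqrt(1441)/2076481.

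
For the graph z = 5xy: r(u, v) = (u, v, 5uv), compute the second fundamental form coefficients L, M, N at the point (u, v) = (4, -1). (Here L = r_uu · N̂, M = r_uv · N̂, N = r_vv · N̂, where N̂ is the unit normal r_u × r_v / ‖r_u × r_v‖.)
L = 0;  M = 5*sqrt(426)/426;  N = 0

Compute the unit normal N̂(u, v) = (-5*v/sqrt(25*u^2 + 25*v^2 + 1), -5*u/sqrt(25*u^2 + 25*v^2 + 1), 1/sqrt(25*u^2 + 25*v^2 + 1)), and the second partials r_uu, r_uv, r_vv. Take dot products:
  L(u, v) = r_uu · N̂ = 0,
  M(u, v) = r_uv · N̂ = 5/sqrt(25*u^2 + 25*v^2 + 1),
  N(u, v) = r_vv · N̂ = 0.
Evaluating at (u, v) = (4, -1):
  L = 0, M = 5*sqrt(426)/426, N = 0.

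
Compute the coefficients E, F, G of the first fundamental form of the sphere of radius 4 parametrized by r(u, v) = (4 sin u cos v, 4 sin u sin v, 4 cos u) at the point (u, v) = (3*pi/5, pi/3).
E = 16;  F = 0;  G = 2*sqrt(5) + 10

Partials: r_u = (4*cos(u)*cos(v), 4*sin(v)*cos(u), -4*sin(u)), r_v = (-4*sin(u)*sin(v), 4*sin(u)*cos(v), 0). As functions of (u, v):
  E = r_u · r_u = 16,
  F = r_u · r_v = 0,
  G = r_v · r_v = 16*sin(u)^2.
Evaluating at (u, v) = (3*pi/5, pi/3): E = 16, F = 0, G = 2*sqrt(5) + 10.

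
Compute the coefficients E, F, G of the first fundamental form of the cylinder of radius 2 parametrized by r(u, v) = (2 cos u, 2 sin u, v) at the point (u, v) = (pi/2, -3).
E = 4;  F = 0;  G = 1

Partials: r_u = (-2*sin(u), 2*cos(u), 0), r_v = (0, 0, 1). As functions of (u, v):
  E = r_u · r_u = 4,
  F = r_u · r_v = 0,
  G = r_v · r_v = 1.
Evaluating at (u, v) = (pi/2, -3): E = 4, F = 0, G = 1.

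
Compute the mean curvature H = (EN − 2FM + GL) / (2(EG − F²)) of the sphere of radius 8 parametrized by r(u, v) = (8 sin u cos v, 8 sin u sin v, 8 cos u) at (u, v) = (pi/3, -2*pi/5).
H = -1/8

With E = 64, F = 0, G = 64*sin(u)^2, L = -8*sin(u)/Abs(sin(u)), M = 0, N = -8*sin(u)^3/Abs(sin(u)), assemble
  H = (EN − 2FM + GL) / (2(EG − F²)) = -sin(u)/(8*Abs(sin(u))).
At (u, v) = (pi/3, -2*pi/5): H = -1/8.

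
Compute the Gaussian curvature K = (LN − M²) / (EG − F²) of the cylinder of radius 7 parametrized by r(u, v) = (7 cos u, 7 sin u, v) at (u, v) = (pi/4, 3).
K = 0

Coefficients of the first fundamental form: E = 49, F = 0, G = 1.
Coefficients of the second fundamental form: L = -7, M = 0, N = 0.
Assemble K = (LN − M²)/(EG − F²) = 0. At (u, v) = (pi/4, 3): K = 0.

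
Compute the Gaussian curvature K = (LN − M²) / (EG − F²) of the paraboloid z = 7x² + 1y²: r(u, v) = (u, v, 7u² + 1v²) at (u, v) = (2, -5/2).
K = 7/164025

Coefficients of the first fundamental form: E = 196*u^2 + 1, F = 28*u*v, G = 4*v^2 + 1.
Coefficients of the second fundamental form: L = 14/sqrt(196*u^2 + 4*v^2 + 1), M = 0, N = 2/sqrt(196*u^2 + 4*v^2 + 1).
Assemble K = (LN − M²)/(EG − F²) = 28/(38416*u^4 + 1568*u^2*v^2 + 392*u^2 + 16*v^4 + 8*v^2 + 1). At (u, v) = (2, -5/2): K = 7/164025.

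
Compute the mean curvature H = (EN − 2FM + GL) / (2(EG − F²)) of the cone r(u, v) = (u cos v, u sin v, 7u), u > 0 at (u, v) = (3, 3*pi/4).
H = 7*sqrt(2)/60

With E = 50, F = 0, G = u^2, L = 0, M = 0, N = 7*sqrt(2)*u^2/(10*Abs(u)), assemble
  H = (EN − 2FM + GL) / (2(EG − F²)) = 7*sqrt(2)/(20*Abs(u)).
At (u, v) = (3, 3*pi/4): H = 7*sqrt(2)/60.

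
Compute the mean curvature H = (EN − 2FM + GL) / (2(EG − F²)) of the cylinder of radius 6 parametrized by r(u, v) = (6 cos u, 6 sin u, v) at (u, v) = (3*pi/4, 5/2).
H = -1/12

With E = 36, F = 0, G = 1, L = -6, M = 0, N = 0, assemble
  H = (EN − 2FM + GL) / (2(EG − F²)) = -1/12.
At (u, v) = (3*pi/4, 5/2): H = -1/12.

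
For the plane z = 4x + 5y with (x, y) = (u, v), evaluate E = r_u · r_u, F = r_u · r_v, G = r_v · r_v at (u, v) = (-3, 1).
E = 17;  F = 20;  G = 26

Partials: r_u = (1, 0, 4), r_v = (0, 1, 5). As functions of (u, v):
  E = r_u · r_u = 17,
  F = r_u · r_v = 20,
  G = r_v · r_v = 26.
Evaluating at (u, v) = (-3, 1): E = 17, F = 20, G = 26.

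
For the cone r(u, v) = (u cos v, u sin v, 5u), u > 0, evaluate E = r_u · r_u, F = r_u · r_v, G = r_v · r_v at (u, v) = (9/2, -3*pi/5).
E = 26;  F = 0;  G = 81/4

Partials: r_u = (cos(v), sin(v), 5), r_v = (-u*sin(v), u*cos(v), 0). As functions of (u, v):
  E = r_u · r_u = 26,
  F = r_u · r_v = 0,
  G = r_v · r_v = u^2.
Evaluating at (u, v) = (9/2, -3*pi/5): E = 26, F = 0, G = 81/4.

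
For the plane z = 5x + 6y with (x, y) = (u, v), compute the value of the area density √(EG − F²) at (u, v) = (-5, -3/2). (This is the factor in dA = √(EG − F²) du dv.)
√(EG − F²)|_{(-5, -3/2)} = sqrt(62)

E = 26, F = 30, G = 37, so EG − F² = 62. Taking the positive square root: √(EG − F²) = sqrt(62). At (u, v) = (-5, -3/2): sqrt(62).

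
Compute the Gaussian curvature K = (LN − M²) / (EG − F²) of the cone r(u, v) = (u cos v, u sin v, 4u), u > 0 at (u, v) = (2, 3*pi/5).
K = 0

Coefficients of the first fundamental form: E = 17, F = 0, G = u^2.
Coefficients of the second fundamental form: L = 0, M = 0, N = 4*sqrt(17)*u^2/(17*Abs(u)).
Assemble K = (LN − M²)/(EG − F²) = 0. At (u, v) = (2, 3*pi/5): K = 0.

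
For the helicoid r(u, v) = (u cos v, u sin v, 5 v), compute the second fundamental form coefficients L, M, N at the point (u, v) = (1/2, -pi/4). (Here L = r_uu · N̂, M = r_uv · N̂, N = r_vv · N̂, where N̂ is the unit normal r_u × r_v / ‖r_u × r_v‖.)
L = 0;  M = -10*sqrt(101)/101;  N = 0

Compute the unit normal N̂(u, v) = (5*sin(v)/sqrt(u^2 + 25), -5*cos(v)/sqrt(u^2 + 25), u/sqrt(u^2 + 25)), and the second partials r_uu, r_uv, r_vv. Take dot products:
  L(u, v) = r_uu · N̂ = 0,
  M(u, v) = r_uv · N̂ = -5/sqrt(u^2 + 25),
  N(u, v) = r_vv · N̂ = 0.
Evaluating at (u, v) = (1/2, -pi/4):
  L = 0, M = -10*sqrt(101)/101, N = 0.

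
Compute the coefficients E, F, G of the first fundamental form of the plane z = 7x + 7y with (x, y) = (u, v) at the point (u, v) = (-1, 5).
E = 50;  F = 49;  G = 50

Partials: r_u = (1, 0, 7), r_v = (0, 1, 7). As functions of (u, v):
  E = r_u · r_u = 50,
  F = r_u · r_v = 49,
  G = r_v · r_v = 50.
Evaluating at (u, v) = (-1, 5): E = 50, F = 49, G = 50.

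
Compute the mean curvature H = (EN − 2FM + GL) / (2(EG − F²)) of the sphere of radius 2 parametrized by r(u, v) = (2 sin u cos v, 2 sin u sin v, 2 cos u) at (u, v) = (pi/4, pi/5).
H = -1/2

With E = 4, F = 0, G = 4*sin(u)^2, L = -2*sin(u)/Abs(sin(u)), M = 0, N = -2*sin(u)^3/Abs(sin(u)), assemble
  H = (EN − 2FM + GL) / (2(EG − F²)) = -sin(u)/(2*Abs(sin(u))).
At (u, v) = (pi/4, pi/5): H = -1/2.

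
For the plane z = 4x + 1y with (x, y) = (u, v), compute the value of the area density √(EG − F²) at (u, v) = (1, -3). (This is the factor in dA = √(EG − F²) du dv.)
√(EG − F²)|_{(1, -3)} = 3*sqrt(2)

E = 17, F = 4, G = 2, so EG − F² = 18. Taking the positive square root: √(EG − F²) = 3*sqrt(2). At (u, v) = (1, -3): 3*sqrt(2).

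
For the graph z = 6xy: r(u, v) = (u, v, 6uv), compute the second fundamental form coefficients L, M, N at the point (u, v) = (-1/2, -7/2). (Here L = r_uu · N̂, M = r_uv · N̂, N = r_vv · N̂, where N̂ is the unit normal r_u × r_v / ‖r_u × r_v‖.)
L = 0;  M = 6*sqrt(451)/451;  N = 0

Compute the unit normal N̂(u, v) = (-6*v/sqrt(36*u^2 + 36*v^2 + 1), -6*u/sqrt(36*u^2 + 36*v^2 + 1), 1/sqrt(36*u^2 + 36*v^2 + 1)), and the second partials r_uu, r_uv, r_vv. Take dot products:
  L(u, v) = r_uu · N̂ = 0,
  M(u, v) = r_uv · N̂ = 6/sqrt(36*u^2 + 36*v^2 + 1),
  N(u, v) = r_vv · N̂ = 0.
Evaluating at (u, v) = (-1/2, -7/2):
  L = 0, M = 6*sqrt(451)/451, N = 0.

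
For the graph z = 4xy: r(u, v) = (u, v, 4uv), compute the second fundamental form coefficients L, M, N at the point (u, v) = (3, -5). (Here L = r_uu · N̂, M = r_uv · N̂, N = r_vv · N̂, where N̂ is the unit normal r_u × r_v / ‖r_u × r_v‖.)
L = 0;  M = 4*sqrt(545)/545;  N = 0

Compute the unit normal N̂(u, v) = (-4*v/sqrt(16*u^2 + 16*v^2 + 1), -4*u/sqrt(16*u^2 + 16*v^2 + 1), 1/sqrt(16*u^2 + 16*v^2 + 1)), and the second partials r_uu, r_uv, r_vv. Take dot products:
  L(u, v) = r_uu · N̂ = 0,
  M(u, v) = r_uv · N̂ = 4/sqrt(16*u^2 + 16*v^2 + 1),
  N(u, v) = r_vv · N̂ = 0.
Evaluating at (u, v) = (3, -5):
  L = 0, M = 4*sqrt(545)/545, N = 0.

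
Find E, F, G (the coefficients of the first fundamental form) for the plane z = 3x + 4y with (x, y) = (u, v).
E = 10;  F = 12;  G = 17

Compute partials: r_u = (1, 0, 3), r_v = (0, 1, 4). Then
  E = r_u · r_u = 10,
  F = r_u · r_v = 12,
  G = r_v · r_v = 17.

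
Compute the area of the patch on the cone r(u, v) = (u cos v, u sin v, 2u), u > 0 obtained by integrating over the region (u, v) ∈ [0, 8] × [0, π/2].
Area = 16*sqrt(5)*pi

Area = ∫∫ √(EG − F²) du dv with √(EG − F²) = sqrt(5)*Abs(u). Integrating over [0, 8] × [0, π/2] gives 16*sqrt(5)*pi.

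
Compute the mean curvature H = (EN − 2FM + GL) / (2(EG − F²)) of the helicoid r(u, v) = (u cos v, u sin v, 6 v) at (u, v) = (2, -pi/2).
H = 0

With E = 1, F = 0, G = u^2 + 36, L = 0, M = -6/sqrt(u^2 + 36), N = 0, assemble
  H = (EN − 2FM + GL) / (2(EG − F²)) = 0.
At (u, v) = (2, -pi/2): H = 0.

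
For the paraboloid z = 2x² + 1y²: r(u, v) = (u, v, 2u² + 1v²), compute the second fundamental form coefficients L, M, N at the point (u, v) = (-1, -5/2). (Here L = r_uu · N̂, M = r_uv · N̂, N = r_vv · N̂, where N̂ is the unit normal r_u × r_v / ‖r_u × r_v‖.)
L = 2*sqrt(42)/21;  M = 0;  N = sqrt(42)/21

Compute the unit normal N̂(u, v) = (-4*u/sqrt(16*u^2 + 4*v^2 + 1), -2*v/sqrt(16*u^2 + 4*v^2 + 1), 1/sqrt(16*u^2 + 4*v^2 + 1)), and the second partials r_uu, r_uv, r_vv. Take dot products:
  L(u, v) = r_uu · N̂ = 4/sqrt(16*u^2 + 4*v^2 + 1),
  M(u, v) = r_uv · N̂ = 0,
  N(u, v) = r_vv · N̂ = 2/sqrt(16*u^2 + 4*v^2 + 1).
Evaluating at (u, v) = (-1, -5/2):
  L = 2*sqrt(42)/21, M = 0, N = sqrt(42)/21.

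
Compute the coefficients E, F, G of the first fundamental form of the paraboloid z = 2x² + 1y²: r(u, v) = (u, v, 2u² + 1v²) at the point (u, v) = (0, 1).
E = 1;  F = 0;  G = 5

Partials: r_u = (1, 0, 4*u), r_v = (0, 1, 2*v). As functions of (u, v):
  E = r_u · r_u = 16*u^2 + 1,
  F = r_u · r_v = 8*u*v,
  G = r_v · r_v = 4*v^2 + 1.
Evaluating at (u, v) = (0, 1): E = 1, F = 0, G = 5.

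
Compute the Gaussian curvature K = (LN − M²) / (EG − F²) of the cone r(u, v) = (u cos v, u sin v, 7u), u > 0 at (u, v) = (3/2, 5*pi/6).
K = 0

Coefficients of the first fundamental form: E = 50, F = 0, G = u^2.
Coefficients of the second fundamental form: L = 0, M = 0, N = 7*sqrt(2)*u^2/(10*Abs(u)).
Assemble K = (LN − M²)/(EG − F²) = 0. At (u, v) = (3/2, 5*pi/6): K = 0.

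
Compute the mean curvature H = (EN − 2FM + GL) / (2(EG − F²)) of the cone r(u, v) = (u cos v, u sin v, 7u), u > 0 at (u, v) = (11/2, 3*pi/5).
H = 7*sqrt(2)/110

With E = 50, F = 0, G = u^2, L = 0, M = 0, N = 7*sqrt(2)*u^2/(10*Abs(u)), assemble
  H = (EN − 2FM + GL) / (2(EG − F²)) = 7*sqrt(2)/(20*Abs(u)).
At (u, v) = (11/2, 3*pi/5): H = 7*sqrt(2)/110.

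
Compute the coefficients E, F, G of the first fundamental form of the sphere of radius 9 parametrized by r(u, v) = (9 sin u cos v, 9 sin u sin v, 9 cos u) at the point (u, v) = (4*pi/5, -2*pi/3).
E = 81;  F = 0;  G = 405/8 - 81*sqrt(5)/8

Partials: r_u = (9*cos(u)*cos(v), 9*sin(v)*cos(u), -9*sin(u)), r_v = (-9*sin(u)*sin(v), 9*sin(u)*cos(v), 0). As functions of (u, v):
  E = r_u · r_u = 81,
  F = r_u · r_v = 0,
  G = r_v · r_v = 81*sin(u)^2.
Evaluating at (u, v) = (4*pi/5, -2*pi/3): E = 81, F = 0, G = 405/8 - 81*sqrt(5)/8.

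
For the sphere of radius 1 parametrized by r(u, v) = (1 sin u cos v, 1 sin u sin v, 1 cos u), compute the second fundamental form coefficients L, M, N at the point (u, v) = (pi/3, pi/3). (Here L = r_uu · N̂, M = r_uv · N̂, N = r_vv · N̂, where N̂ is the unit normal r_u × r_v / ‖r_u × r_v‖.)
L = -1;  M = 0;  N = -3/4

Compute the unit normal N̂(u, v) = (sin(u)^2*cos(v)/Abs(sin(u)), sin(u)^2*sin(v)/Abs(sin(u)), sin(2*u)/(2*Abs(sin(u)))), and the second partials r_uu, r_uv, r_vv. Take dot products:
  L(u, v) = r_uu · N̂ = -sin(u)/Abs(sin(u)),
  M(u, v) = r_uv · N̂ = 0,
  N(u, v) = r_vv · N̂ = -sin(u)^3/Abs(sin(u)).
Evaluating at (u, v) = (pi/3, pi/3):
  L = -1, M = 0, N = -3/4.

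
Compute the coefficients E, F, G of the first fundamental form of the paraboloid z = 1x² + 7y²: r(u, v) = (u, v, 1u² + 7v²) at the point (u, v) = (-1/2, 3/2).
E = 2;  F = -21;  G = 442

Partials: r_u = (1, 0, 2*u), r_v = (0, 1, 14*v). As functions of (u, v):
  E = r_u · r_u = 4*u^2 + 1,
  F = r_u · r_v = 28*u*v,
  G = r_v · r_v = 196*v^2 + 1.
Evaluating at (u, v) = (-1/2, 3/2): E = 2, F = -21, G = 442.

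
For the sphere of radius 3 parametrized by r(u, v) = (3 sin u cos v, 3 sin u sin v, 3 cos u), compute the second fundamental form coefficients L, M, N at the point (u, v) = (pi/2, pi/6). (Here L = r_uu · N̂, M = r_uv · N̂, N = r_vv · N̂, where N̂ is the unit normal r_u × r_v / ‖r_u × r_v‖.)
L = -3;  M = 0;  N = -3

Compute the unit normal N̂(u, v) = (sin(u)^2*cos(v)/Abs(sin(u)), sin(u)^2*sin(v)/Abs(sin(u)), sin(2*u)/(2*Abs(sin(u)))), and the second partials r_uu, r_uv, r_vv. Take dot products:
  L(u, v) = r_uu · N̂ = -3*sin(u)/Abs(sin(u)),
  M(u, v) = r_uv · N̂ = 0,
  N(u, v) = r_vv · N̂ = -3*sin(u)^3/Abs(sin(u)).
Evaluating at (u, v) = (pi/2, pi/6):
  L = -3, M = 0, N = -3.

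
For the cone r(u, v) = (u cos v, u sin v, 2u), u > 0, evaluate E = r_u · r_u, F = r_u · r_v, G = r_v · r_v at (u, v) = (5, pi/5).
E = 5;  F = 0;  G = 25

Partials: r_u = (cos(v), sin(v), 2), r_v = (-u*sin(v), u*cos(v), 0). As functions of (u, v):
  E = r_u · r_u = 5,
  F = r_u · r_v = 0,
  G = r_v · r_v = u^2.
Evaluating at (u, v) = (5, pi/5): E = 5, F = 0, G = 25.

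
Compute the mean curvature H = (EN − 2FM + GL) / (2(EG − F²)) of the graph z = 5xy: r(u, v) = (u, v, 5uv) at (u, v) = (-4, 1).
H = 125*sqrt(426)/45369

With E = 25*v^2 + 1, F = 25*u*v, G = 25*u^2 + 1, L = 0, M = 5/sqrt(25*u^2 + 25*v^2 + 1), N = 0, assemble
  H = (EN − 2FM + GL) / (2(EG − F²)) = -125*u*v/(25*u^2 + 25*v^2 + 1)^(3/2).
At (u, v) = (-4, 1): H = 125*sqrt(426)/45369.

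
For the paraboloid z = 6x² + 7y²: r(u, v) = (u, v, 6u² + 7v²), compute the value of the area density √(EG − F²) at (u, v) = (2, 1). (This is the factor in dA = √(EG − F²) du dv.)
√(EG − F²)|_{(2, 1)} = sqrt(773)

E = 144*u^2 + 1, F = 168*u*v, G = 196*v^2 + 1, so EG − F² = 144*u^2 + 196*v^2 + 1. Taking the positive square root: √(EG − F²) = sqrt(144*u^2 + 196*v^2 + 1). At (u, v) = (2, 1): sqrt(773).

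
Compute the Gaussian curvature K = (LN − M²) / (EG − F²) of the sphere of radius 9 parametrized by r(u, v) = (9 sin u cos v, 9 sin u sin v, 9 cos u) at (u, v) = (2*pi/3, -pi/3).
K = 1/81

Coefficients of the first fundamental form: E = 81, F = 0, G = 81*sin(u)^2.
Coefficients of the second fundamental form: L = -9*sin(u)/Abs(sin(u)), M = 0, N = -9*sin(u)^3/Abs(sin(u)).
Assemble K = (LN − M²)/(EG − F²) = 1/81. At (u, v) = (2*pi/3, -pi/3): K = 1/81.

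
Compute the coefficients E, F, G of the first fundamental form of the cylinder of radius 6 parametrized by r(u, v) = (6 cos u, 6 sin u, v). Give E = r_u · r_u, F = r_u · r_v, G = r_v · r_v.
E = 36;  F = 0;  G = 1

Compute partials: r_u = (-6*sin(u), 6*cos(u), 0), r_v = (0, 0, 1). Then
  E = r_u · r_u = 36,
  F = r_u · r_v = 0,
  G = r_v · r_v = 1.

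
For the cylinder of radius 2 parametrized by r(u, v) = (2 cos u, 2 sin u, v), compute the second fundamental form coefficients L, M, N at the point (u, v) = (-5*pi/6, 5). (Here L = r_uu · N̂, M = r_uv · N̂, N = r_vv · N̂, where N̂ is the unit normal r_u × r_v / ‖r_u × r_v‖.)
L = -2;  M = 0;  N = 0

Compute the unit normal N̂(u, v) = (cos(u), sin(u), 0), and the second partials r_uu, r_uv, r_vv. Take dot products:
  L(u, v) = r_uu · N̂ = -2,
  M(u, v) = r_uv · N̂ = 0,
  N(u, v) = r_vv · N̂ = 0.
Evaluating at (u, v) = (-5*pi/6, 5):
  L = -2, M = 0, N = 0.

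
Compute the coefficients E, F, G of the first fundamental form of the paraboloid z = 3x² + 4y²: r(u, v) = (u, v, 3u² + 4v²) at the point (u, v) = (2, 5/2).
E = 145;  F = 240;  G = 401

Partials: r_u = (1, 0, 6*u), r_v = (0, 1, 8*v). As functions of (u, v):
  E = r_u · r_u = 36*u^2 + 1,
  F = r_u · r_v = 48*u*v,
  G = r_v · r_v = 64*v^2 + 1.
Evaluating at (u, v) = (2, 5/2): E = 145, F = 240, G = 401.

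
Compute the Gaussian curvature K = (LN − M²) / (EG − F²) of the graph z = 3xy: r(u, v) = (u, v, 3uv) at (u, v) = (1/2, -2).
K = -144/24649

Coefficients of the first fundamental form: E = 9*v^2 + 1, F = 9*u*v, G = 9*u^2 + 1.
Coefficients of the second fundamental form: L = 0, M = 3/sqrt(9*u^2 + 9*v^2 + 1), N = 0.
Assemble K = (LN − M²)/(EG − F²) = -9/(81*u^4 + 162*u^2*v^2 + 18*u^2 + 81*v^4 + 18*v^2 + 1). At (u, v) = (1/2, -2): K = -144/24649.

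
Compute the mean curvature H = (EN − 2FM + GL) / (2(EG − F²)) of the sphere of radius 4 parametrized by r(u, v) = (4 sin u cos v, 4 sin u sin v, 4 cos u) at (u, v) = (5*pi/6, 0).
H = -1/4

With E = 16, F = 0, G = 16*sin(u)^2, L = -4*sin(u)/Abs(sin(u)), M = 0, N = -4*sin(u)^3/Abs(sin(u)), assemble
  H = (EN − 2FM + GL) / (2(EG − F²)) = -sin(u)/(4*Abs(sin(u))).
At (u, v) = (5*pi/6, 0): H = -1/4.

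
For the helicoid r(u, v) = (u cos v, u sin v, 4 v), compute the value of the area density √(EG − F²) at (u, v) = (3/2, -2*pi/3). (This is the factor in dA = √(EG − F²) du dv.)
√(EG − F²)|_{(3/2, -2*pi/3)} = sqrt(73)/2

E = 1, F = 0, G = u^2 + 16, so EG − F² = u^2 + 16. Taking the positive square root: √(EG − F²) = sqrt(u^2 + 16). At (u, v) = (3/2, -2*pi/3): sqrt(73)/2.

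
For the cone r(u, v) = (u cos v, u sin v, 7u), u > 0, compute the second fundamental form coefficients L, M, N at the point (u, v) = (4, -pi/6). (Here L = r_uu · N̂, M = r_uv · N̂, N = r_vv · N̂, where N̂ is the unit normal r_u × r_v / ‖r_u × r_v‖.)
L = 0;  M = 0;  N = 14*sqrt(2)/5

Compute the unit normal N̂(u, v) = (-7*sqrt(2)*u*cos(v)/(10*Abs(u)), -7*sqrt(2)*u*sin(v)/(10*Abs(u)), sqrt(2)*u/(10*Abs(u))), and the second partials r_uu, r_uv, r_vv. Take dot products:
  L(u, v) = r_uu · N̂ = 0,
  M(u, v) = r_uv · N̂ = 0,
  N(u, v) = r_vv · N̂ = 7*sqrt(2)*u^2/(10*Abs(u)).
Evaluating at (u, v) = (4, -pi/6):
  L = 0, M = 0, N = 14*sqrt(2)/5.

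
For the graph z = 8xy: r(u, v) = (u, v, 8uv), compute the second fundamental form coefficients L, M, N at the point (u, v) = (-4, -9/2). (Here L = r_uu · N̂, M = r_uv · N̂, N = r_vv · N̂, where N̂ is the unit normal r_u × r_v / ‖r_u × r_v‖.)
L = 0;  M = 8*sqrt(2321)/2321;  N = 0

Compute the unit normal N̂(u, v) = (-8*v/sqrt(64*u^2 + 64*v^2 + 1), -8*u/sqrt(64*u^2 + 64*v^2 + 1), 1/sqrt(64*u^2 + 64*v^2 + 1)), and the second partials r_uu, r_uv, r_vv. Take dot products:
  L(u, v) = r_uu · N̂ = 0,
  M(u, v) = r_uv · N̂ = 8/sqrt(64*u^2 + 64*v^2 + 1),
  N(u, v) = r_vv · N̂ = 0.
Evaluating at (u, v) = (-4, -9/2):
  L = 0, M = 8*sqrt(2321)/2321, N = 0.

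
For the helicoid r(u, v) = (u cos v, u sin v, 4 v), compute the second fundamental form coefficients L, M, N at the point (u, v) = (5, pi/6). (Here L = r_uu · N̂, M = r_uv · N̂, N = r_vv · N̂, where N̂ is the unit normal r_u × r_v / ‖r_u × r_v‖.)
L = 0;  M = -4*sqrt(41)/41;  N = 0

Compute the unit normal N̂(u, v) = (4*sin(v)/sqrt(u^2 + 16), -4*cos(v)/sqrt(u^2 + 16), u/sqrt(u^2 + 16)), and the second partials r_uu, r_uv, r_vv. Take dot products:
  L(u, v) = r_uu · N̂ = 0,
  M(u, v) = r_uv · N̂ = -4/sqrt(u^2 + 16),
  N(u, v) = r_vv · N̂ = 0.
Evaluating at (u, v) = (5, pi/6):
  L = 0, M = -4*sqrt(41)/41, N = 0.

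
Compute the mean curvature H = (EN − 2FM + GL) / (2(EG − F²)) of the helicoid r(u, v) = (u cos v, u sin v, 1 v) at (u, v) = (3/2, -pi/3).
H = 0

With E = 1, F = 0, G = u^2 + 1, L = 0, M = -1/sqrt(u^2 + 1), N = 0, assemble
  H = (EN − 2FM + GL) / (2(EG − F²)) = 0.
At (u, v) = (3/2, -pi/3): H = 0.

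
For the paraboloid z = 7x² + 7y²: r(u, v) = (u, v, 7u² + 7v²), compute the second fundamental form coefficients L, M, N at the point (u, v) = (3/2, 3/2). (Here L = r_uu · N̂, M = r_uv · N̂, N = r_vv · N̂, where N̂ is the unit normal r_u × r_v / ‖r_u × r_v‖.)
L = 14*sqrt(883)/883;  M = 0;  N = 14*sqrt(883)/883

Compute the unit normal N̂(u, v) = (-14*u/sqrt(196*u^2 + 196*v^2 + 1), -14*v/sqrt(196*u^2 + 196*v^2 + 1), 1/sqrt(196*u^2 + 196*v^2 + 1)), and the second partials r_uu, r_uv, r_vv. Take dot products:
  L(u, v) = r_uu · N̂ = 14/sqrt(196*u^2 + 196*v^2 + 1),
  M(u, v) = r_uv · N̂ = 0,
  N(u, v) = r_vv · N̂ = 14/sqrt(196*u^2 + 196*v^2 + 1).
Evaluating at (u, v) = (3/2, 3/2):
  L = 14*sqrt(883)/883, M = 0, N = 14*sqrt(883)/883.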